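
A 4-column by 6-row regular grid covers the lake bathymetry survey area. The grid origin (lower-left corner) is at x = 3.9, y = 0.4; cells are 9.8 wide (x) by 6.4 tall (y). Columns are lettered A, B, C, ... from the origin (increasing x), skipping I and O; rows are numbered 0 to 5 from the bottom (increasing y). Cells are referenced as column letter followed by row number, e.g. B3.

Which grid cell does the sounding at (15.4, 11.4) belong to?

B1

Column index: ⌊(15.4 − 3.9) / 9.8⌋ = ⌊1.173⌋ = 1 → column B
Row offset from origin: ⌊(11.4 − 0.4) / 6.4⌋ = ⌊1.719⌋ = 1 → row 1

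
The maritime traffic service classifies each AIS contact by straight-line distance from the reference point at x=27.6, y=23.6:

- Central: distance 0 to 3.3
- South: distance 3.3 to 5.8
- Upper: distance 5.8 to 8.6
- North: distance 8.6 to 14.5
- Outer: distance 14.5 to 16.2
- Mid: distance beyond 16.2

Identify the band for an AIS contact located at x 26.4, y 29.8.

Upper

Distance = √((26.4−27.6)² + (29.8−23.6)²) = √(1.440 + 38.440) = 6.315.
5.8 ≤ 6.315 < 8.6 → Upper.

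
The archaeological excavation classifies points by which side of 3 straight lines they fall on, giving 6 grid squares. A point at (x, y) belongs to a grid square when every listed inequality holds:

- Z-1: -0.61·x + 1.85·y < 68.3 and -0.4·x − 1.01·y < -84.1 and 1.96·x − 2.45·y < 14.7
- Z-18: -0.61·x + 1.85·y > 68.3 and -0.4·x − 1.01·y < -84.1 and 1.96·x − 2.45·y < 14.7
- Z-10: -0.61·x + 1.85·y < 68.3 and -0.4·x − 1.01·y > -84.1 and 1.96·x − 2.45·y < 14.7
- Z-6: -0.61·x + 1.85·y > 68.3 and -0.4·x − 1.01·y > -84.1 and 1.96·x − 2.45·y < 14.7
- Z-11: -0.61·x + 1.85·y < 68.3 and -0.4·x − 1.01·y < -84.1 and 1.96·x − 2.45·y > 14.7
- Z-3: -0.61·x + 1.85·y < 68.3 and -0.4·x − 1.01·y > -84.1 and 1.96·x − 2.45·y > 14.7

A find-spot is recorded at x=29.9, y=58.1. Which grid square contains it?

-0.61·29.9 + 1.85·58.1 = 89.246, which is > 68.3
-0.4·29.9 − 1.01·58.1 = -70.641, which is > -84.1
1.96·29.9 − 2.45·58.1 = -83.741, which is < 14.7
This sign pattern matches Z-6.

Z-6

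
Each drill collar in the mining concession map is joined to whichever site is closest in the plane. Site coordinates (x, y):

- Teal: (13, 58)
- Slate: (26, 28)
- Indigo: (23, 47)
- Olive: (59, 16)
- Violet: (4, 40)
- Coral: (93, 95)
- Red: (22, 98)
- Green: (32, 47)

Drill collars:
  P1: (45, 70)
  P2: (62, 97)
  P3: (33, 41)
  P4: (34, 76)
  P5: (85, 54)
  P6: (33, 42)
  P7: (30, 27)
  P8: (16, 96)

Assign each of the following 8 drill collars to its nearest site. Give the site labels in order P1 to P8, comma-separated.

Green, Coral, Green, Red, Coral, Green, Slate, Red

P1 → Green (d²=698.00)
P2 → Coral (d²=965.00)
P3 → Green (d²=37.00)
P4 → Red (d²=628.00)
P5 → Coral (d²=1745.00)
P6 → Green (d²=26.00)
P7 → Slate (d²=17.00)
P8 → Red (d²=40.00)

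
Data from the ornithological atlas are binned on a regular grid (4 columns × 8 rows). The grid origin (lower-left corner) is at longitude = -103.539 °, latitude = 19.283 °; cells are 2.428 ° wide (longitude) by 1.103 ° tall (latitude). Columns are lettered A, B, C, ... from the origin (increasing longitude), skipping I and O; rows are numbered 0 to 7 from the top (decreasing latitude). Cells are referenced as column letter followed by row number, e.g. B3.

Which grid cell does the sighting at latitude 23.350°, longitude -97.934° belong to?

C4

Column index: ⌊(-97.934 − -103.539) / 2.428⌋ = ⌊2.308⌋ = 2 → column C
Row offset from origin: ⌊(23.350 − 19.283) / 1.103⌋ = ⌊3.687⌋ = 3 → row 4 (counted from top)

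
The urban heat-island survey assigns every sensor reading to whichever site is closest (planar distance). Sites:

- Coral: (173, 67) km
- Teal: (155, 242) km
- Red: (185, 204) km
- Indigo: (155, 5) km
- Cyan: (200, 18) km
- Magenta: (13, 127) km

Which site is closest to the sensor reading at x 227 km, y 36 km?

Squared distances to each site:
Coral: 3877.000; Teal: 47620.000; Red: 29988.000; Indigo: 6145.000; Cyan: 1053.000; Magenta: 54077.000.
Minimum at Cyan.

Cyan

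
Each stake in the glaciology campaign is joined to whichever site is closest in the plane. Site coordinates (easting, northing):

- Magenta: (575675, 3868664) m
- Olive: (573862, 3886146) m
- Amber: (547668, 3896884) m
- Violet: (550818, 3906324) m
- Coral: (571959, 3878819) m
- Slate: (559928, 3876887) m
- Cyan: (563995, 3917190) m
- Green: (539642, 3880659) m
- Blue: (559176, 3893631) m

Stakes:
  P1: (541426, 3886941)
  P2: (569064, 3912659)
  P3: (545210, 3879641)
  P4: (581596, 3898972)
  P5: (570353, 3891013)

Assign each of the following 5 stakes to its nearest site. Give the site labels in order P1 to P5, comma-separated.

P1 → Green (d²=42646180.00)
P2 → Cyan (d²=46224722.00)
P3 → Green (d²=32038948.00)
P4 → Olive (d²=224321032.00)
P5 → Olive (d²=36000770.00)

Green, Cyan, Green, Olive, Olive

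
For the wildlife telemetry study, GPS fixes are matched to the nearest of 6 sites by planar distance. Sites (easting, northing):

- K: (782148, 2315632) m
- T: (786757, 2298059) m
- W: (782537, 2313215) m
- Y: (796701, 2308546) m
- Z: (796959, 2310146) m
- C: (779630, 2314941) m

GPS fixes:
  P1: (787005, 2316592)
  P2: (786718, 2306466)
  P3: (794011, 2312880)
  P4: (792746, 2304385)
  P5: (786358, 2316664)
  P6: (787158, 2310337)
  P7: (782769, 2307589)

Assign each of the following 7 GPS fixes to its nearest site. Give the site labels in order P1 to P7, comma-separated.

K, W, Z, Y, K, W, W

P1 → K (d²=24512049.00)
P2 → W (d²=63029762.00)
P3 → Z (d²=16165460.00)
P4 → Y (d²=32955946.00)
P5 → K (d²=18789124.00)
P6 → W (d²=29636525.00)
P7 → W (d²=31705700.00)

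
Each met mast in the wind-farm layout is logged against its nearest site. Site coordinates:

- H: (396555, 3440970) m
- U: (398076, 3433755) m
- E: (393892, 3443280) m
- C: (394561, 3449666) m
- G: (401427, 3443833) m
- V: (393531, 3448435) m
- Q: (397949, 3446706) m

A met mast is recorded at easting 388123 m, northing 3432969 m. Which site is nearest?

U

Squared distances to each site:
H: 135114625.000; U: 99680005.000; E: 139598082.000; C: 320237653.000; G: 295022912.000; V: 268443620.000; Q: 285255445.000.
Minimum at U.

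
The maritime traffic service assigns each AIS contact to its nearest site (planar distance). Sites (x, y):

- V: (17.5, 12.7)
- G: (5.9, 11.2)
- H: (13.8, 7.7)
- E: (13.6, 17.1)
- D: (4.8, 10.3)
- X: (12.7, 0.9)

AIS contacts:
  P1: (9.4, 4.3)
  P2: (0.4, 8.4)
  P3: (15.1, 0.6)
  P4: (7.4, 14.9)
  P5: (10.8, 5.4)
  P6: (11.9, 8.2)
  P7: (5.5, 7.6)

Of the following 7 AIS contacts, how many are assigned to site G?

1

P1 → X
P2 → D
P3 → X
P4 → G
P5 → H
P6 → H
P7 → D
1 of the 7 goes to G.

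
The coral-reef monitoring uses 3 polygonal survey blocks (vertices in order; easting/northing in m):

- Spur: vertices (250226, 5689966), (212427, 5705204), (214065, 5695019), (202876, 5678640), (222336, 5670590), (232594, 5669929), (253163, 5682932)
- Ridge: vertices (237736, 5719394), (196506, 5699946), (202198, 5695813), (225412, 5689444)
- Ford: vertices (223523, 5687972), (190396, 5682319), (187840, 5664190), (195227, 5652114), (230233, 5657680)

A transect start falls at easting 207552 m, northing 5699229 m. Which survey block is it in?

Ridge

Cast a ray rightward from (207552, 5699229). For each polygon, the edges (by vertex number in listed order) whose endpoints lie on opposite sides of northing = 5699229, where each meets that height, and whether that is right or left of the point:
Spur: 1–2 at easting≈227248.4 (right), 2–3 at easting≈213387.9 (right) → 2 crossings.
Ridge: 2–3 at easting≈197493.5 (left), 4–1 at easting≈229438.4 (right) → 1 crossing.
Ford: no edge straddles that height → 0 crossings.
Only Ridge has an odd count, so the point is inside Ridge.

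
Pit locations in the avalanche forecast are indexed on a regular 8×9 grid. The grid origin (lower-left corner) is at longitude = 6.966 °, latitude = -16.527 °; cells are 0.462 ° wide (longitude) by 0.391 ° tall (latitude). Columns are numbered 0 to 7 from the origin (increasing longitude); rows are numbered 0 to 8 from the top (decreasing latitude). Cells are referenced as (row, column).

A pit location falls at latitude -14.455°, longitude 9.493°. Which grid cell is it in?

Column index: ⌊(9.493 − 6.966) / 0.462⌋ = ⌊5.470⌋ = 5
Row offset from origin: ⌊(-14.455 − -16.527) / 0.391⌋ = ⌊5.299⌋ = 5 → row 3 (counted from top)

(3, 5)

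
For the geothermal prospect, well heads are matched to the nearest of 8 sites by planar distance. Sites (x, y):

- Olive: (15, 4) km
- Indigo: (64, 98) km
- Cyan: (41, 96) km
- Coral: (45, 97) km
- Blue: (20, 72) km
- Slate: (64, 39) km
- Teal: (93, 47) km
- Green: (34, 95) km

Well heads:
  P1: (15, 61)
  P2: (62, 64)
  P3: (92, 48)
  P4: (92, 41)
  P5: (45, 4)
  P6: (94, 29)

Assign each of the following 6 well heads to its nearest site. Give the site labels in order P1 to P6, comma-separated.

P1 → Blue (d²=146.00)
P2 → Slate (d²=629.00)
P3 → Teal (d²=2.00)
P4 → Teal (d²=37.00)
P5 → Olive (d²=900.00)
P6 → Teal (d²=325.00)

Blue, Slate, Teal, Teal, Olive, Teal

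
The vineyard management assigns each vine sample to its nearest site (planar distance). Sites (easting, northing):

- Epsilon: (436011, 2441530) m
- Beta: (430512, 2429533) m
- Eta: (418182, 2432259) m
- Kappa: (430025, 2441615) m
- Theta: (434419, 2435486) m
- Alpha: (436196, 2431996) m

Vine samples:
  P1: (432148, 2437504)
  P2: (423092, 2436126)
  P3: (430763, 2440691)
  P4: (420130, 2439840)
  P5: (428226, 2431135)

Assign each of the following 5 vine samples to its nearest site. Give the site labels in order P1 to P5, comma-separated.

P1 → Theta (d²=9229765.00)
P2 → Eta (d²=39061789.00)
P3 → Kappa (d²=1398420.00)
P4 → Eta (d²=61266265.00)
P5 → Beta (d²=7792200.00)

Theta, Eta, Kappa, Eta, Beta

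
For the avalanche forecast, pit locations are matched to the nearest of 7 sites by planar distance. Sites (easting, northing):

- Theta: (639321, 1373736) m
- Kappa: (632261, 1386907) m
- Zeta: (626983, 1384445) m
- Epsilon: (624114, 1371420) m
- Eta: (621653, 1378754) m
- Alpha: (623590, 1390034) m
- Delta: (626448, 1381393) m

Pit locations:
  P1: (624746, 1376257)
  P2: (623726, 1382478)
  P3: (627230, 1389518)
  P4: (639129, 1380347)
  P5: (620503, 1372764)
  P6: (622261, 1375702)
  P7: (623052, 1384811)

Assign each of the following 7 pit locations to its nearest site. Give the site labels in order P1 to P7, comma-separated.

P1 → Eta (d²=15801658.00)
P2 → Delta (d²=8586509.00)
P3 → Alpha (d²=13515856.00)
P4 → Theta (d²=43742185.00)
P5 → Epsilon (d²=14845657.00)
P6 → Eta (d²=9684368.00)
P7 → Zeta (d²=15586717.00)

Eta, Delta, Alpha, Theta, Epsilon, Eta, Zeta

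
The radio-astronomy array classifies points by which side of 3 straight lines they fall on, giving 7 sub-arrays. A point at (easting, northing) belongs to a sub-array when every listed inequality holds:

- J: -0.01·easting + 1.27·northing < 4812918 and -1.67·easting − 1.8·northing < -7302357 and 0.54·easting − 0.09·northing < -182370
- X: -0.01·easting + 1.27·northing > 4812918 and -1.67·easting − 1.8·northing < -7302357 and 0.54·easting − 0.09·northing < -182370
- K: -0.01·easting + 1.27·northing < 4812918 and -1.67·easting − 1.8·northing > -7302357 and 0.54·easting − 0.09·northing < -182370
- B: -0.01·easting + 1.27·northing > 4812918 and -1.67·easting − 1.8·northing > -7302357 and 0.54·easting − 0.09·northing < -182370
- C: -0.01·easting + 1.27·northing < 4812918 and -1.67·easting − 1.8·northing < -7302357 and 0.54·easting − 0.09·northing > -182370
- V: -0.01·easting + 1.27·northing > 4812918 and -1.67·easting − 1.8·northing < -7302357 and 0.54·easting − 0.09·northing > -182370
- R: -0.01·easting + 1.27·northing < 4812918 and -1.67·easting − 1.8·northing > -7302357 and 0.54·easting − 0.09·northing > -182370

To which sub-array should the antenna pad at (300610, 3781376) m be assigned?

C

-0.01·300610 + 1.27·3781376 = 4799341.420, which is < 4812918
-1.67·300610 − 1.8·3781376 = -7308495.500, which is < -7302357
0.54·300610 − 0.09·3781376 = -177994.440, which is > -182370
This sign pattern matches C.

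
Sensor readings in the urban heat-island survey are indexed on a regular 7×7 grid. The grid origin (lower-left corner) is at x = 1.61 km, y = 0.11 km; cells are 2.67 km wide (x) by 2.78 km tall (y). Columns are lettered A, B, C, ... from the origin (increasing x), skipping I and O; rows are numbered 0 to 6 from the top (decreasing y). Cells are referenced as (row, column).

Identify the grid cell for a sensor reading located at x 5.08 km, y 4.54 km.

Column index: ⌊(5.08 − 1.61) / 2.67⌋ = ⌊1.300⌋ = 1 → column B
Row offset from origin: ⌊(4.54 − 0.11) / 2.78⌋ = ⌊1.594⌋ = 1 → row 5 (counted from top)

(5, B)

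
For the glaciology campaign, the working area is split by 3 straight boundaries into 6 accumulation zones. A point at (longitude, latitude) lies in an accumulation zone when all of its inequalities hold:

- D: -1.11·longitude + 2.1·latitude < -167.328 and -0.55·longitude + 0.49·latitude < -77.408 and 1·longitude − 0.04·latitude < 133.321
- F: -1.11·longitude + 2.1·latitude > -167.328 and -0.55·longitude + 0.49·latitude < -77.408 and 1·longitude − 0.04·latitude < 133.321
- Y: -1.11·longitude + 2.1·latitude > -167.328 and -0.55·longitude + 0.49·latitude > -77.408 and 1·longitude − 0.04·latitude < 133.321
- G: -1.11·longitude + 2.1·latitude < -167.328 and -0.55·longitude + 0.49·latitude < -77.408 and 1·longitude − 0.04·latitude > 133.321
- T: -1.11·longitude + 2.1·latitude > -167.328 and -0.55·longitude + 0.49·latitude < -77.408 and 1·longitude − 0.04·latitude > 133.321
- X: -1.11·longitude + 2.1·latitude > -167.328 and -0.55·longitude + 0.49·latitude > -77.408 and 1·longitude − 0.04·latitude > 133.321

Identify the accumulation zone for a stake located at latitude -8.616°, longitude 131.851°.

-1.11·131.851 + 2.1·-8.616 = -164.448, which is > -167.328
-0.55·131.851 + 0.49·-8.616 = -76.740, which is > -77.408
1·131.851 − 0.04·-8.616 = 132.196, which is < 133.321
This sign pattern matches Y.

Y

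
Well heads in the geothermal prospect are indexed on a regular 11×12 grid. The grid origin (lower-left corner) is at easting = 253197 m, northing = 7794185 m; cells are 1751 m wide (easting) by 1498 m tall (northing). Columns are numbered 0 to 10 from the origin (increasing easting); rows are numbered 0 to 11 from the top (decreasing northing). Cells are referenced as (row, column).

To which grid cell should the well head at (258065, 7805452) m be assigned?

Column index: ⌊(258065 − 253197) / 1751⌋ = ⌊2.780⌋ = 2
Row offset from origin: ⌊(7805452 − 7794185) / 1498⌋ = ⌊7.521⌋ = 7 → row 4 (counted from top)

(4, 2)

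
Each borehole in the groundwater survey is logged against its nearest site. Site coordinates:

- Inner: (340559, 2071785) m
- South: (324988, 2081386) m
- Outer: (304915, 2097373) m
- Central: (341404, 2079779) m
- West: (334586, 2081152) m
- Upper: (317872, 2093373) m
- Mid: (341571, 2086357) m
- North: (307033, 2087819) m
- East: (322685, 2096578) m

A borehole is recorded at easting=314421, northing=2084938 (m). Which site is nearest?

Squared distances to each site:
Inner: 856196453.000; South: 124278193.000; Outer: 244993261.000; Central: 754697570.000; West: 420961021.000; Upper: 83058626.000; Mid: 739136061.000; North: 62882705.000; East: 203783296.000.
Minimum at North.

North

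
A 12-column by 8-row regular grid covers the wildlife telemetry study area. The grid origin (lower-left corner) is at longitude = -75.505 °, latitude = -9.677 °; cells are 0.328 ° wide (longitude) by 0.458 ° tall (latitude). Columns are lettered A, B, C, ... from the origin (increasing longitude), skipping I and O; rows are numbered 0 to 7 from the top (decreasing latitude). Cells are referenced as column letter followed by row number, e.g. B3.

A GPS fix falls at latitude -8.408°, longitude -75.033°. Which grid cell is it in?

B5

Column index: ⌊(-75.033 − -75.505) / 0.328⌋ = ⌊1.439⌋ = 1 → column B
Row offset from origin: ⌊(-8.408 − -9.677) / 0.458⌋ = ⌊2.771⌋ = 2 → row 5 (counted from top)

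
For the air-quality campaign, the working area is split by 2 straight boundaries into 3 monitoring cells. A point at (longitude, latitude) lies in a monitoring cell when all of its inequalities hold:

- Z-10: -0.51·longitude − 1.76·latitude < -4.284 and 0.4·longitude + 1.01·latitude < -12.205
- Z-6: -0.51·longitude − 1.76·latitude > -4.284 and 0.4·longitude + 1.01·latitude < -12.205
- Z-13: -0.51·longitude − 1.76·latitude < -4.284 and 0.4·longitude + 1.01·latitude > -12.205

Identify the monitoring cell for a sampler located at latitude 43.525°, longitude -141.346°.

Z-10

-0.51·-141.346 − 1.76·43.525 = -4.518, which is < -4.284
0.4·-141.346 + 1.01·43.525 = -12.578, which is < -12.205
This sign pattern matches Z-10.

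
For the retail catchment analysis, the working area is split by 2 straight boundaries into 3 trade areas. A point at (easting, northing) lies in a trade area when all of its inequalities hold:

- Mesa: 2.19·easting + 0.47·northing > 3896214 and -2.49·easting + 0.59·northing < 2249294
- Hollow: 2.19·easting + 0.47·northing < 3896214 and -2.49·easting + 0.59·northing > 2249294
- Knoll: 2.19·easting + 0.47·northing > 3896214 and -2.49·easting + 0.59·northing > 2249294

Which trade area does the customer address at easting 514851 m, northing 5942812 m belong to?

Mesa

2.19·514851 + 0.47·5942812 = 3920645.330, which is > 3896214
-2.49·514851 + 0.59·5942812 = 2224280.090, which is < 2249294
This sign pattern matches Mesa.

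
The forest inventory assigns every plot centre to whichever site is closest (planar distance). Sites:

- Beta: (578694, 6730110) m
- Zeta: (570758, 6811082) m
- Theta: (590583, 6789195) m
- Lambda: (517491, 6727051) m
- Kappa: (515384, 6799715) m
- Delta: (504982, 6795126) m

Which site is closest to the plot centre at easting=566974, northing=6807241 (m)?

Squared distances to each site:
Beta: 6086549561.000; Zeta: 29071937.000; Theta: 883042997.000; Lambda: 8879003389.000; Kappa: 2718168776.000; Delta: 3989781289.000.
Minimum at Zeta.

Zeta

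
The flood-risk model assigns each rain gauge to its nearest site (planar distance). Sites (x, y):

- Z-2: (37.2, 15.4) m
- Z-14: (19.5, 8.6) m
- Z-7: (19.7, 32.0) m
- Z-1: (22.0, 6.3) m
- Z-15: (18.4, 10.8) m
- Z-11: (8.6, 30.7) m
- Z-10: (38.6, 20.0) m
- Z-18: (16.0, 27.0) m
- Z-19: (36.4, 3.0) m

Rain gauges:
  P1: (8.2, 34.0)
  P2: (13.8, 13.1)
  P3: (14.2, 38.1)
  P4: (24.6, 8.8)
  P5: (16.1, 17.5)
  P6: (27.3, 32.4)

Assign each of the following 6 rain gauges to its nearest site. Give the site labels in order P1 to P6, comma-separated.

Z-11, Z-15, Z-7, Z-1, Z-15, Z-7

P1 → Z-11 (d²=11.05)
P2 → Z-15 (d²=26.45)
P3 → Z-7 (d²=67.46)
P4 → Z-1 (d²=13.01)
P5 → Z-15 (d²=50.18)
P6 → Z-7 (d²=57.92)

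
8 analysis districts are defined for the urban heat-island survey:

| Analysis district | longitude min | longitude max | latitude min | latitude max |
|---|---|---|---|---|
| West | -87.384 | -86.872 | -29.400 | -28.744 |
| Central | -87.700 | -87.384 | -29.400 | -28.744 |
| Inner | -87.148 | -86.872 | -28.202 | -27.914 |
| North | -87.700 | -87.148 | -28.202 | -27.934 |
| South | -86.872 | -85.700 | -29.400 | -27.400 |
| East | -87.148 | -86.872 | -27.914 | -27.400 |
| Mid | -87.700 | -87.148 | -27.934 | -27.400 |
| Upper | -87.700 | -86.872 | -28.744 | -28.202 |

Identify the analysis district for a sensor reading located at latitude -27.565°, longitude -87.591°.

Mid

The point has longitude = -87.591 and latitude = -27.565.
Only Mid satisfies -87.700 ≤ longitude ≤ -87.148 and -27.934 ≤ latitude ≤ -27.400.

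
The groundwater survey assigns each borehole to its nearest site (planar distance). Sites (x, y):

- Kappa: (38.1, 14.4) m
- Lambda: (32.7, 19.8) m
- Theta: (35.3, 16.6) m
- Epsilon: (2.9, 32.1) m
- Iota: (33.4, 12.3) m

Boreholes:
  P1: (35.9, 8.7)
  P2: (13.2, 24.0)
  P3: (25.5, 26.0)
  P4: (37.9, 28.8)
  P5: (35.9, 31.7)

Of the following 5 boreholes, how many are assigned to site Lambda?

3

P1 → Iota
P2 → Epsilon
P3 → Lambda
P4 → Lambda
P5 → Lambda
3 of the 5 go to Lambda.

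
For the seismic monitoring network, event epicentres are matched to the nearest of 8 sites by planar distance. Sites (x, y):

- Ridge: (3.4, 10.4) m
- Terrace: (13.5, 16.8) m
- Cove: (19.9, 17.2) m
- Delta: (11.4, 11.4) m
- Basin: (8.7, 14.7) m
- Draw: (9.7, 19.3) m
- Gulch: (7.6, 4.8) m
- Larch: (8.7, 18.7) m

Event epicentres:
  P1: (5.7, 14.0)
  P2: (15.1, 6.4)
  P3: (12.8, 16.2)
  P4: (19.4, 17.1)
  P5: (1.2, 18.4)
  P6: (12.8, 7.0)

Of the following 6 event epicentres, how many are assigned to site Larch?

P1 → Basin
P2 → Delta
P3 → Terrace
P4 → Cove
P5 → Larch
P6 → Delta
1 of the 6 goes to Larch.

1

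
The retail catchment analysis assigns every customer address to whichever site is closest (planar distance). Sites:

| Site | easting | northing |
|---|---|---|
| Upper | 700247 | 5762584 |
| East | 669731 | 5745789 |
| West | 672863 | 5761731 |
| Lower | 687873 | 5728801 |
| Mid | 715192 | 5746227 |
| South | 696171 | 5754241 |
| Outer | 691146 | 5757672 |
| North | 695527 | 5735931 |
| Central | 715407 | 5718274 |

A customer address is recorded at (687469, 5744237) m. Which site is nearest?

North

Squared distances to each site:
Upper: 499889693.000; East: 317045348.000; West: 519375272.000; Lower: 238433312.000; Mid: 772524829.000; South: 175804820.000; Outer: 194019554.000; North: 133921000.000; Central: 1454609213.000.
Minimum at North.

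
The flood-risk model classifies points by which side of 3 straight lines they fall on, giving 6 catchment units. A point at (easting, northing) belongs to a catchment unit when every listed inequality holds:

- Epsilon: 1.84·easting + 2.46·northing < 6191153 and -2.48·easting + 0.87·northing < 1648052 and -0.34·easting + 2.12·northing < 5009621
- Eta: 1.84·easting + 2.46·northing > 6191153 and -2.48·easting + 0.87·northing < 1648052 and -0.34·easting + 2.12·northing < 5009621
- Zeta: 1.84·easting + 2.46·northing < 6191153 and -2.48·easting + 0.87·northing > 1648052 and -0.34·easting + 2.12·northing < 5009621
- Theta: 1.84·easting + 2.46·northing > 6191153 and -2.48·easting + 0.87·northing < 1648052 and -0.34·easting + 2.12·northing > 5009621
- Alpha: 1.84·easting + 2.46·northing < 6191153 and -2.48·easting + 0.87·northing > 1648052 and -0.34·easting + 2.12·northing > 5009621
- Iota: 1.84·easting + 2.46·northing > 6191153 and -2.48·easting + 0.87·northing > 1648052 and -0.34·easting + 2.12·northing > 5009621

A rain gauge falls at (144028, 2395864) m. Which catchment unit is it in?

1.84·144028 + 2.46·2395864 = 6158836.960, which is < 6191153
-2.48·144028 + 0.87·2395864 = 1727212.240, which is > 1648052
-0.34·144028 + 2.12·2395864 = 5030262.160, which is > 5009621
This sign pattern matches Alpha.

Alpha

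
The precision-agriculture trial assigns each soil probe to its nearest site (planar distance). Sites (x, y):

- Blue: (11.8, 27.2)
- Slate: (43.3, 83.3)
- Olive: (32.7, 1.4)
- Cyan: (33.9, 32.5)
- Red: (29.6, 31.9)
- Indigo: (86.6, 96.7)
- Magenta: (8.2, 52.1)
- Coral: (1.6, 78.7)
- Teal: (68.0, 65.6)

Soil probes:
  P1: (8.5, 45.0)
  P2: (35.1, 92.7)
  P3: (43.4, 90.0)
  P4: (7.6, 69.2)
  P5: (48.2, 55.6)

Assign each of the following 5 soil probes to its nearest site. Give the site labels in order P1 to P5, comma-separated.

Magenta, Slate, Slate, Coral, Teal

P1 → Magenta (d²=50.50)
P2 → Slate (d²=155.60)
P3 → Slate (d²=44.90)
P4 → Coral (d²=126.25)
P5 → Teal (d²=492.04)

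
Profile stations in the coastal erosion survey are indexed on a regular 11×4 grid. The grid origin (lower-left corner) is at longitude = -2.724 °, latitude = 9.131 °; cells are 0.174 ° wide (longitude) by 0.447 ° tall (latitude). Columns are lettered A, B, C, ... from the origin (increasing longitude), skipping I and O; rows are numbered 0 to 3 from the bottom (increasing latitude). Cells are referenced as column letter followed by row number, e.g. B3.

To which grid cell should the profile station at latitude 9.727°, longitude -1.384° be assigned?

Column index: ⌊(-1.384 − -2.724) / 0.174⌋ = ⌊7.701⌋ = 7 → column H
Row offset from origin: ⌊(9.727 − 9.131) / 0.447⌋ = ⌊1.333⌋ = 1 → row 1

H1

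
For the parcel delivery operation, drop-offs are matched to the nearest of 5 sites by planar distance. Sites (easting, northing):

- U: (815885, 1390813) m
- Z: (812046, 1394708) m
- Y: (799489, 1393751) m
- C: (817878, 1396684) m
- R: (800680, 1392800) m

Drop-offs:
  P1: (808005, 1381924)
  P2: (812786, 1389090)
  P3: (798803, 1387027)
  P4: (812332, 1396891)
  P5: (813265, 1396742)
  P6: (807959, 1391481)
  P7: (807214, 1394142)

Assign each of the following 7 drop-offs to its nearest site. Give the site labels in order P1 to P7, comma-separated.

P1 → U (d²=141108721.00)
P2 → U (d²=12572530.00)
P3 → R (d²=36850658.00)
P4 → Z (d²=4847285.00)
P5 → Z (d²=5623117.00)
P6 → Z (d²=27117098.00)
P7 → Z (d²=23668580.00)

U, U, R, Z, Z, Z, Z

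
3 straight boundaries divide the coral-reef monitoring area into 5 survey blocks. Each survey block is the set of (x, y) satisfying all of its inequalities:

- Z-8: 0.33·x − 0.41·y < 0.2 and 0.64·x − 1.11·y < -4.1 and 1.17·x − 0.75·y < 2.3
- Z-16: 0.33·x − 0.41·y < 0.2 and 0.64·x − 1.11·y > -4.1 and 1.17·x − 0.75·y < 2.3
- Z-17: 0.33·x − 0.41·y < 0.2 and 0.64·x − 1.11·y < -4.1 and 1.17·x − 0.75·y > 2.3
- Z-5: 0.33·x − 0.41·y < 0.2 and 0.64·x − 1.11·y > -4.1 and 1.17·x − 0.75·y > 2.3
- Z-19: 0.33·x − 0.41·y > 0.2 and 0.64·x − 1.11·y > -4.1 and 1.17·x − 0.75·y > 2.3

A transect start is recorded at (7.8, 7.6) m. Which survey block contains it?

Z-5

0.33·7.8 − 0.41·7.6 = -0.542, which is < 0.2
0.64·7.8 − 1.11·7.6 = -3.444, which is > -4.1
1.17·7.8 − 0.75·7.6 = 3.426, which is > 2.3
This sign pattern matches Z-5.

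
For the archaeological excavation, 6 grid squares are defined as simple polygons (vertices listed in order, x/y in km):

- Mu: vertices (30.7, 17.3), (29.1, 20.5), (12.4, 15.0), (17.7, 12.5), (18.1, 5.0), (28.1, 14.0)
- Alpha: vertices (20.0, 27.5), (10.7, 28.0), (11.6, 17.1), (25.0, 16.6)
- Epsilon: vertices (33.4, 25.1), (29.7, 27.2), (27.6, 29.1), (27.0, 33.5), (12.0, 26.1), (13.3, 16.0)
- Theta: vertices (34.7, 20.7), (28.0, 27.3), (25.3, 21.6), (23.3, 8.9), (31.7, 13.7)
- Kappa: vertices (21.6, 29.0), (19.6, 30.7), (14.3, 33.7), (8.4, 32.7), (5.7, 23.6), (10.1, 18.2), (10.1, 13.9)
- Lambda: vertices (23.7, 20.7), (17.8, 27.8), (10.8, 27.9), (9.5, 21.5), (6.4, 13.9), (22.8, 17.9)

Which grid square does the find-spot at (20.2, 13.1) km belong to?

Cast a ray rightward from (20.2, 13.1). For each polygon, the edges (by vertex number in listed order) whose endpoints lie on opposite sides of y = 13.1, where each meets that height, and whether that is right or left of the point:
Mu: 3–4 at x≈16.43 (left), 5–6 at x≈27.10 (right) → 1 crossing.
Alpha: no edge straddles that height → 0 crossings.
Epsilon: no edge straddles that height → 0 crossings.
Theta: 3–4 at x≈23.96 (right), 4–5 at x≈30.65 (right) → 2 crossings.
Kappa: no edge straddles that height → 0 crossings.
Lambda: no edge straddles that height → 0 crossings.
Only Mu has an odd count, so the point is inside Mu.

Mu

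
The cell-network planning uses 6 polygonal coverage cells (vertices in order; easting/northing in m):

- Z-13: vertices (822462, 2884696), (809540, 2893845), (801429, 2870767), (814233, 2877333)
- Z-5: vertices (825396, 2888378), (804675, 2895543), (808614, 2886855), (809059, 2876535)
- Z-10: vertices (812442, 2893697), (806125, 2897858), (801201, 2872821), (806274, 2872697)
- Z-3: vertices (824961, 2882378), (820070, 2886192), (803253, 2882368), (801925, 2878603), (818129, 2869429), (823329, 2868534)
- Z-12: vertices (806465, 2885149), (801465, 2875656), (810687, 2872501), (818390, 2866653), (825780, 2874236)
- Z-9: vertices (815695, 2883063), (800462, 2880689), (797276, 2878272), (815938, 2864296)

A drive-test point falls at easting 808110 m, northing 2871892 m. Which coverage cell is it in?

Z-9

Cast a ray rightward from (808110, 2871892). For each polygon, the edges (by vertex number in listed order) whose endpoints lie on opposite sides of northing = 2871892, where each meets that height, and whether that is right or left of the point:
Z-13: 2–3 at easting≈801824.4 (left), 3–4 at easting≈803622.8 (left) → 0 crossings.
Z-5: no edge straddles that height → 0 crossings.
Z-10: no edge straddles that height → 0 crossings.
Z-3: 4–5 at easting≈813778.6 (right), 6–1 at easting≈823724.9 (right) → 2 crossings.
Z-12: 3–4 at easting≈811489.2 (right), 4–5 at easting≈823495.7 (right) → 2 crossings.
Z-9: 3–4 at easting≈805795.1 (left), 4–1 at easting≈815839.6 (right) → 1 crossing.
Only Z-9 has an odd count, so the point is inside Z-9.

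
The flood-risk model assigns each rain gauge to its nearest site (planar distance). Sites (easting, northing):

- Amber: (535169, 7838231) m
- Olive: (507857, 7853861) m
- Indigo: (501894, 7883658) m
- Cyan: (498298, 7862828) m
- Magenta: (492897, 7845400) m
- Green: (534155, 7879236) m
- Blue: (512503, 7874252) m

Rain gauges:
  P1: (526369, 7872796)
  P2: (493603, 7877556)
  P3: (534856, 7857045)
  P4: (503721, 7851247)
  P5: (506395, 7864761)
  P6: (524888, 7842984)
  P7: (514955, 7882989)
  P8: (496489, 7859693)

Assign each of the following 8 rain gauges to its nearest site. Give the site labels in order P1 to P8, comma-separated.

Green, Indigo, Amber, Olive, Cyan, Amber, Blue, Cyan

P1 → Green (d²=102095396.00)
P2 → Indigo (d²=105975085.00)
P3 → Amber (d²=354064565.00)
P4 → Olive (d²=23939492.00)
P5 → Cyan (d²=69297898.00)
P6 → Amber (d²=128289970.00)
P7 → Blue (d²=82347473.00)
P8 → Cyan (d²=13100706.00)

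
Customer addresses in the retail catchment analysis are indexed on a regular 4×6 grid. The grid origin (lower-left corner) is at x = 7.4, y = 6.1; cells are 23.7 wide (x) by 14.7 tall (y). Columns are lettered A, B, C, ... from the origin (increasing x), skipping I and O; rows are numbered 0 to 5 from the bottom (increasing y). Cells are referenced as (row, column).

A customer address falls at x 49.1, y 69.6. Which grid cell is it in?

(4, B)

Column index: ⌊(49.1 − 7.4) / 23.7⌋ = ⌊1.759⌋ = 1 → column B
Row offset from origin: ⌊(69.6 − 6.1) / 14.7⌋ = ⌊4.320⌋ = 4 → row 4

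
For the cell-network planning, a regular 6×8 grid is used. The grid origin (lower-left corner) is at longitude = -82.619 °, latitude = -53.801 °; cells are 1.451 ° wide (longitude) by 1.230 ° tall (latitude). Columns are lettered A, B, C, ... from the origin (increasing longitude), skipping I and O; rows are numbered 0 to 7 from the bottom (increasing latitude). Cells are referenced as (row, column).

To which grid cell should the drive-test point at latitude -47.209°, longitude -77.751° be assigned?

(5, D)

Column index: ⌊(-77.751 − -82.619) / 1.451⌋ = ⌊3.355⌋ = 3 → column D
Row offset from origin: ⌊(-47.209 − -53.801) / 1.230⌋ = ⌊5.359⌋ = 5 → row 5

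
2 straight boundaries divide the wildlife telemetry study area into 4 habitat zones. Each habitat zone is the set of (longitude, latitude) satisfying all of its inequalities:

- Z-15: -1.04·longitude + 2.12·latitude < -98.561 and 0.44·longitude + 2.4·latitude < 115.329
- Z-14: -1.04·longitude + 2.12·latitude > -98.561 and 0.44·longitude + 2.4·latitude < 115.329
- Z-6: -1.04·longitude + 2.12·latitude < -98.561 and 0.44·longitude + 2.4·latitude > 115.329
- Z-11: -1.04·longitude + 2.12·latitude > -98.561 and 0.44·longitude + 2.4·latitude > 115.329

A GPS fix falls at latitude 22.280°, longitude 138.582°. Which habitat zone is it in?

Z-14

-1.04·138.582 + 2.12·22.280 = -96.892, which is > -98.561
0.44·138.582 + 2.4·22.280 = 114.448, which is < 115.329
This sign pattern matches Z-14.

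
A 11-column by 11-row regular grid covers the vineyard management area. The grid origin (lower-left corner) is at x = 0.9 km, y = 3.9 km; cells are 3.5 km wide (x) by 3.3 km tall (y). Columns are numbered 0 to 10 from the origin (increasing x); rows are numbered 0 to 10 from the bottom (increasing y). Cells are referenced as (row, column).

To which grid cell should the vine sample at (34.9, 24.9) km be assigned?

Column index: ⌊(34.9 − 0.9) / 3.5⌋ = ⌊9.714⌋ = 9
Row offset from origin: ⌊(24.9 − 3.9) / 3.3⌋ = ⌊6.364⌋ = 6 → row 6

(6, 9)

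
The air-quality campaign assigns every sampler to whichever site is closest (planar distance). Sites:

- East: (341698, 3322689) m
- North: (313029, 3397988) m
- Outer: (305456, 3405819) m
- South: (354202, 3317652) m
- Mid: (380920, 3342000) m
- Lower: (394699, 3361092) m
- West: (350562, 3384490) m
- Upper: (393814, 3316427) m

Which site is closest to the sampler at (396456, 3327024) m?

Squared distances to each site:
East: 3017230789.000; North: 11995953625.000; Outer: 14489652025.000; South: 1873234900.000; Mid: 465647872.000; Lower: 1163715673.000; West: 5408600392.000; Upper: 119276573.000.
Minimum at Upper.

Upper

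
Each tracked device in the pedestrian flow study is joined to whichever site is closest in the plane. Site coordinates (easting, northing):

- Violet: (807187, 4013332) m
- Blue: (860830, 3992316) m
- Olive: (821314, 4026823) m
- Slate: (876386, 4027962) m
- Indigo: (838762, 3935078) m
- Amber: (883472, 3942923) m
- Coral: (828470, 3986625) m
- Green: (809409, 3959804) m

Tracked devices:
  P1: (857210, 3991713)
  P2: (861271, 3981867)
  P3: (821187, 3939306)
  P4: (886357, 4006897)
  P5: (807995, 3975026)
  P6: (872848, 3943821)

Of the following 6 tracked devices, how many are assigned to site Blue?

P1 → Blue
P2 → Blue
P3 → Indigo
P4 → Slate
P5 → Green
P6 → Amber
2 of the 6 go to Blue.

2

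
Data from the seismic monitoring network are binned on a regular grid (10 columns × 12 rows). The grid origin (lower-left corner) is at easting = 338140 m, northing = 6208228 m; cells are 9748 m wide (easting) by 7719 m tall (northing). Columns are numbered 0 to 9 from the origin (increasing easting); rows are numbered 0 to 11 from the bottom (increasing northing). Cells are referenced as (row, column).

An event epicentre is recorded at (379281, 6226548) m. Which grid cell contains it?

(2, 4)

Column index: ⌊(379281 − 338140) / 9748⌋ = ⌊4.220⌋ = 4
Row offset from origin: ⌊(6226548 − 6208228) / 7719⌋ = ⌊2.373⌋ = 2 → row 2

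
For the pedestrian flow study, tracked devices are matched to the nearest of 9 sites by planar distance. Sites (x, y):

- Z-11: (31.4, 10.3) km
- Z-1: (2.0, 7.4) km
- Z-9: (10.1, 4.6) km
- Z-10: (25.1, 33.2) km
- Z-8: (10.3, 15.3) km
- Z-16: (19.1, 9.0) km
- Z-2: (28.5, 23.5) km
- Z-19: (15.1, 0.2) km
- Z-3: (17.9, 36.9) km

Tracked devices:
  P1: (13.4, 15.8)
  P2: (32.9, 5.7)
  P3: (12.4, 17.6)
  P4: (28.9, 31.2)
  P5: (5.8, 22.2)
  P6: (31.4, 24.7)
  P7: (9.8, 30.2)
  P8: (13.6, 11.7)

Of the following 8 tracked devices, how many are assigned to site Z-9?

P1 → Z-8
P2 → Z-11
P3 → Z-8
P4 → Z-10
P5 → Z-8
P6 → Z-2
P7 → Z-3
P8 → Z-8
0 of the 8 go to Z-9.

0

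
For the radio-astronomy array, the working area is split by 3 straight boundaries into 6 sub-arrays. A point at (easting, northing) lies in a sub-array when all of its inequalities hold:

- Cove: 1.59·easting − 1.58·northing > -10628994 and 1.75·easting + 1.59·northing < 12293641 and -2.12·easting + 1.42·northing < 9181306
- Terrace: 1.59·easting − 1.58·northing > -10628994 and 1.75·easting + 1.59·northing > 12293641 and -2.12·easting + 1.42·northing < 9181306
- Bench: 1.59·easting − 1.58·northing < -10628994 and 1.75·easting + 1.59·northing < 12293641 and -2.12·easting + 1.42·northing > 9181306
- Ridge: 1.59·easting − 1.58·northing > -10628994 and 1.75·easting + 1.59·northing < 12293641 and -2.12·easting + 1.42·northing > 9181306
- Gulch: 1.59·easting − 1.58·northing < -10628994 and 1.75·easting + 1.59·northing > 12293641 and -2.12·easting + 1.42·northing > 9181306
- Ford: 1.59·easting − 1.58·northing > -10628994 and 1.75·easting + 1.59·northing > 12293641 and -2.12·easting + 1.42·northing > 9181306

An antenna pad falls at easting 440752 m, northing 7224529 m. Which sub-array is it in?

1.59·440752 − 1.58·7224529 = -10713960.140, which is < -10628994
1.75·440752 + 1.59·7224529 = 12258317.110, which is < 12293641
-2.12·440752 + 1.42·7224529 = 9324436.940, which is > 9181306
This sign pattern matches Bench.

Bench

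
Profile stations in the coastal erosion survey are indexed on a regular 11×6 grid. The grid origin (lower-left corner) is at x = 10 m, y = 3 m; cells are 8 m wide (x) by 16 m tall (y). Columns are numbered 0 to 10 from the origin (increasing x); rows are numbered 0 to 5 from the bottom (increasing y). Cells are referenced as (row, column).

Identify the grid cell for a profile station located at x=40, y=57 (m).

Column index: ⌊(40 − 10) / 8⌋ = ⌊3.750⌋ = 3
Row offset from origin: ⌊(57 − 3) / 16⌋ = ⌊3.375⌋ = 3 → row 3

(3, 3)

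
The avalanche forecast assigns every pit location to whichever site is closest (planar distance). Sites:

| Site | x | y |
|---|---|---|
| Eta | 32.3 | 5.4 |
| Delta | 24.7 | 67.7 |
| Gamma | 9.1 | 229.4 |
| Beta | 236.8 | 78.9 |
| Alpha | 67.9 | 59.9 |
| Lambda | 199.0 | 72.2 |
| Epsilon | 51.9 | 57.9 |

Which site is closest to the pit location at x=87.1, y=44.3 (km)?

Squared distances to each site:
Eta: 4516.250; Delta: 4441.320; Gamma: 40346.010; Beta: 23607.250; Alpha: 612.000; Lambda: 13300.020; Epsilon: 1424.000.
Minimum at Alpha.

Alpha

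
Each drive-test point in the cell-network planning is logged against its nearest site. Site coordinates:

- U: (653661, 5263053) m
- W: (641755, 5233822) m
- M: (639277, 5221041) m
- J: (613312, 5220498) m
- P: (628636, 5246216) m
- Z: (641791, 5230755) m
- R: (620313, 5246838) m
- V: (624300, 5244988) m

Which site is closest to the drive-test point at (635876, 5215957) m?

M

Squared distances to each site:
U: 2534339441.000; W: 353720866.000; M: 37413857.000; J: 529754777.000; P: 968024681.000; Z: 253968029.000; R: 1195843130.000; V: 976802737.000.
Minimum at M.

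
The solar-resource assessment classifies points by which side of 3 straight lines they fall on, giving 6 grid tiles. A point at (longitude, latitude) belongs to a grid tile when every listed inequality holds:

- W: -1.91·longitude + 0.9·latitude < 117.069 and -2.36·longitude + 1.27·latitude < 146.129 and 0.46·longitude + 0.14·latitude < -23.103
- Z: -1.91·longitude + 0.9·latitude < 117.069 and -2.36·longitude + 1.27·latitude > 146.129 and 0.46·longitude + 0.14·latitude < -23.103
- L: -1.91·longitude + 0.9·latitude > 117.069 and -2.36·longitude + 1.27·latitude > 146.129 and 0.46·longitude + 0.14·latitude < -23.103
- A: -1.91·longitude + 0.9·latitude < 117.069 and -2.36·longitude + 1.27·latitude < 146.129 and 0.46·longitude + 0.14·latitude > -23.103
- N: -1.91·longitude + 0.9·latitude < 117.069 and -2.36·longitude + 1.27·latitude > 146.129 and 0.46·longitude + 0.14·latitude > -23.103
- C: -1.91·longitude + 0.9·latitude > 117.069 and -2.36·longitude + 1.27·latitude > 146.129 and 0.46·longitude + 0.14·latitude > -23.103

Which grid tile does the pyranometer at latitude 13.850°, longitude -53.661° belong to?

-1.91·-53.661 + 0.9·13.850 = 114.958, which is < 117.069
-2.36·-53.661 + 1.27·13.850 = 144.229, which is < 146.129
0.46·-53.661 + 0.14·13.850 = -22.745, which is > -23.103
This sign pattern matches A.

A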